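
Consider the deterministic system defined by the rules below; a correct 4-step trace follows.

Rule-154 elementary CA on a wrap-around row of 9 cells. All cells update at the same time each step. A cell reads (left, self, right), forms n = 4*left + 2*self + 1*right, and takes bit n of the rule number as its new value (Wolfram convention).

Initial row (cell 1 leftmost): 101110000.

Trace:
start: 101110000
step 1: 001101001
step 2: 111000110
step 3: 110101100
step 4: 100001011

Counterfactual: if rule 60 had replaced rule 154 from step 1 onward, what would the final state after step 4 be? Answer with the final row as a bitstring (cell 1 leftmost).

101100111

(re-executing steps 1..4 under rule 60; state before step 1: 101110000)
step 1: 111001000
step 2: 100101100
step 3: 110111010
step 4: 101100111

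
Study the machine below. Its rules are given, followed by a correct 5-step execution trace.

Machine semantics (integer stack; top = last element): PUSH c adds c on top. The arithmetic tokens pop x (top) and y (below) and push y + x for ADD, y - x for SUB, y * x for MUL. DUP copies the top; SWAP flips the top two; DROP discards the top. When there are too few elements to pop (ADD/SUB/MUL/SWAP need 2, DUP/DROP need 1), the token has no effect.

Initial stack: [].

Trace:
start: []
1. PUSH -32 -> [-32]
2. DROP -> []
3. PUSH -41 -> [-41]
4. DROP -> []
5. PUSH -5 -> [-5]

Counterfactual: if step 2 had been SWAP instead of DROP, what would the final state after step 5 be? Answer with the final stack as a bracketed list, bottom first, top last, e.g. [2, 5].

(re-executing from step 2 with the substitution; state before step 2: [-32])
2. SWAP -> [-32]
3. PUSH -41 -> [-32, -41]
4. DROP -> [-32]
5. PUSH -5 -> [-32, -5]

[-32, -5]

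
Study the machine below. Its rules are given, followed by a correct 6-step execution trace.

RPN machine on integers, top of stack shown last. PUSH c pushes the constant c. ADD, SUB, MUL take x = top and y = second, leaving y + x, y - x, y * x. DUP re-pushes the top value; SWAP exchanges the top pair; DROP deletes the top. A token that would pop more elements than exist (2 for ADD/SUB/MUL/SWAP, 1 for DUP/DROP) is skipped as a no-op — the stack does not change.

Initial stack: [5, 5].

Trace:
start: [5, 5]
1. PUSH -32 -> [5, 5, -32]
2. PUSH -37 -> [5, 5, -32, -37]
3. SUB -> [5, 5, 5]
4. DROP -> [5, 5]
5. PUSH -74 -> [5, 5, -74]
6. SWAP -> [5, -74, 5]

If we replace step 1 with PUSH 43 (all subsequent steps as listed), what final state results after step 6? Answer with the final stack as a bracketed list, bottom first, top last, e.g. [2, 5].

[5, -74, 5]

(re-executing from step 1 with the substitution; state before step 1: [5, 5])
1. PUSH 43 -> [5, 5, 43]
2. PUSH -37 -> [5, 5, 43, -37]
3. SUB -> [5, 5, 80]
4. DROP -> [5, 5]
5. PUSH -74 -> [5, 5, -74]
6. SWAP -> [5, -74, 5]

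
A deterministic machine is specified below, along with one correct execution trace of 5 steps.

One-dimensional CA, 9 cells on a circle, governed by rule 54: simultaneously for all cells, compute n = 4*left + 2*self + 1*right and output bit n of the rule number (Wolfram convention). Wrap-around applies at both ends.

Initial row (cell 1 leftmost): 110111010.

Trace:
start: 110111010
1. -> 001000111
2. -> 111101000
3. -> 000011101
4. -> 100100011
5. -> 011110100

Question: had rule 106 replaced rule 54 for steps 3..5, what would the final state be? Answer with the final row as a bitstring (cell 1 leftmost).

111010110

(re-executing steps 3..5 under rule 106; state before step 3: 111101000)
3. -> 100110001
4. -> 101110011
5. -> 111010110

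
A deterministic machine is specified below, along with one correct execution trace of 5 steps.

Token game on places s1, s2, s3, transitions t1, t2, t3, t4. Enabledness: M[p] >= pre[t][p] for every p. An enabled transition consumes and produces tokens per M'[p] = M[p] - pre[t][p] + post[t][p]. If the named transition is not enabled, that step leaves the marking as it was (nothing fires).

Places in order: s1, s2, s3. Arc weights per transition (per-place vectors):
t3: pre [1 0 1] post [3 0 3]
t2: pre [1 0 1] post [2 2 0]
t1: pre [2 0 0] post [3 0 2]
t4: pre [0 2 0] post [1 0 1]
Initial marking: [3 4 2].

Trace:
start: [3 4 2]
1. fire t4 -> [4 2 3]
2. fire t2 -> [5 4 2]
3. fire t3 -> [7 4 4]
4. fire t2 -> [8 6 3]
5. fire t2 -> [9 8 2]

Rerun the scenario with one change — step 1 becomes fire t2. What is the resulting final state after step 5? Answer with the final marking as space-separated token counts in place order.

(re-executing from step 1 with the substitution; state before step 1: [3 4 2])
1. fire t2 -> [4 6 1]
2. fire t2 -> [5 8 0]
3. fire t3 -> [5 8 0]
4. fire t2 -> [5 8 0]
5. fire t2 -> [5 8 0]

5 8 0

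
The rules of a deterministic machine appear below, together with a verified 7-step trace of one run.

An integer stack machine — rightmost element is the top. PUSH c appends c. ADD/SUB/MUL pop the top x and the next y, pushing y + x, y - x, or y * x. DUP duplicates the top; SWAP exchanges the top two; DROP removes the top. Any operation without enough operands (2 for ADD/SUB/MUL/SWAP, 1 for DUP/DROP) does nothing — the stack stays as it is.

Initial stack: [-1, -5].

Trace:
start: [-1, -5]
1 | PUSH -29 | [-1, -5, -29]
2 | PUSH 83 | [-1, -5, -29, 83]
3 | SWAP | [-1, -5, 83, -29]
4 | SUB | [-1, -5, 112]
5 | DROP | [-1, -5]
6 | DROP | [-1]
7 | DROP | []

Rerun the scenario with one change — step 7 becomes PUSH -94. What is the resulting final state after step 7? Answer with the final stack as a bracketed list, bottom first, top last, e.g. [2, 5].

(re-executing from step 7 with the substitution; state before step 7: [-1])
7 | PUSH -94 | [-1, -94]

[-1, -94]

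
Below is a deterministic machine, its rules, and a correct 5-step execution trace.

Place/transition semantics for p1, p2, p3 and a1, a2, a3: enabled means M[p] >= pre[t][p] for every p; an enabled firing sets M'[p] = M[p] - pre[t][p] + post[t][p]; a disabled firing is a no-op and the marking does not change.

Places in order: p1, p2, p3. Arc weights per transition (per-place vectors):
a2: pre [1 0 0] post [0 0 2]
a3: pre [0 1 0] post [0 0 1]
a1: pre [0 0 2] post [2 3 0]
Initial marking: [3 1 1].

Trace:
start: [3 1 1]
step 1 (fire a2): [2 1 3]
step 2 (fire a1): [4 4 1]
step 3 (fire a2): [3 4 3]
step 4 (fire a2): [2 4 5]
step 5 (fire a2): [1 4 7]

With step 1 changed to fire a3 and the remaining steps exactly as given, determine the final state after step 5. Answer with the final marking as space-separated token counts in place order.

2 3 6

(re-executing from step 1 with the substitution; state before step 1: [3 1 1])
step 1 (fire a3): [3 0 2]
step 2 (fire a1): [5 3 0]
step 3 (fire a2): [4 3 2]
step 4 (fire a2): [3 3 4]
step 5 (fire a2): [2 3 6]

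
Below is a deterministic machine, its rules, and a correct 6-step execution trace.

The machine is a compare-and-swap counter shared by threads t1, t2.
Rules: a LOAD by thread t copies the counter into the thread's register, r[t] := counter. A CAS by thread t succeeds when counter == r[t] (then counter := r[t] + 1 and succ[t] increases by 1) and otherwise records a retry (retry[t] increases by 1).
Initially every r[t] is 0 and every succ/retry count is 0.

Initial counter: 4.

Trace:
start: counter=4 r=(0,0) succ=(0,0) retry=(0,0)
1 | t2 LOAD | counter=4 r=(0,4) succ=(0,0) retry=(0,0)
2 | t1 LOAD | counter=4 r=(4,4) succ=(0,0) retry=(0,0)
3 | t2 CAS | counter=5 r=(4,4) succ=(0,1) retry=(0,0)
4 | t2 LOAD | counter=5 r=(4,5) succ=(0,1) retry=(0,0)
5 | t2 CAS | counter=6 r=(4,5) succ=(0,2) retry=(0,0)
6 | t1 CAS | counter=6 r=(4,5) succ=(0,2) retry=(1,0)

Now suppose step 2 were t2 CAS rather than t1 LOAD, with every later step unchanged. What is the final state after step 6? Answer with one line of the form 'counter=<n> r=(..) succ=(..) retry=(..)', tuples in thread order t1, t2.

(re-executing from step 2 with the substitution; state before step 2: counter=4 r=(0,4) succ=(0,0) retry=(0,0))
2 | t2 CAS | counter=5 r=(0,4) succ=(0,1) retry=(0,0)
3 | t2 CAS | counter=5 r=(0,4) succ=(0,1) retry=(0,1)
4 | t2 LOAD | counter=5 r=(0,5) succ=(0,1) retry=(0,1)
5 | t2 CAS | counter=6 r=(0,5) succ=(0,2) retry=(0,1)
6 | t1 CAS | counter=6 r=(0,5) succ=(0,2) retry=(1,1)

counter=6 r=(0,5) succ=(0,2) retry=(1,1)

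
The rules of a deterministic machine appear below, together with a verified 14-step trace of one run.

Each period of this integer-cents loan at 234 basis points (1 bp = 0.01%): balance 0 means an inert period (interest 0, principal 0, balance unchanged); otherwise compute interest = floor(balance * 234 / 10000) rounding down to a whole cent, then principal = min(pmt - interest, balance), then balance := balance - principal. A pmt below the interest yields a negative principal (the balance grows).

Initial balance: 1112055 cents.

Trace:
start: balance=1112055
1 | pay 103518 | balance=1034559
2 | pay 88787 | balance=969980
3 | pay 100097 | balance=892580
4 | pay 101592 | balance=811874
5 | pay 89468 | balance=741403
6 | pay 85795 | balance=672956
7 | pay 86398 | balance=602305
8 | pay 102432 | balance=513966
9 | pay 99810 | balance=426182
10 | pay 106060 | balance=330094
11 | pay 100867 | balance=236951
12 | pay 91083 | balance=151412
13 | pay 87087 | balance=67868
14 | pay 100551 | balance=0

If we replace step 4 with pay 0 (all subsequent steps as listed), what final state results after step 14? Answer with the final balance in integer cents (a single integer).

(re-executing from step 4 with the substitution; state before step 4: balance=892580)
4 | pay 0 | balance=913466
5 | pay 89468 | balance=845373
6 | pay 85795 | balance=779359
7 | pay 86398 | balance=711198
8 | pay 102432 | balance=625408
9 | pay 99810 | balance=540232
10 | pay 106060 | balance=446813
11 | pay 100867 | balance=356401
12 | pay 91083 | balance=273657
13 | pay 87087 | balance=192973
14 | pay 100551 | balance=96937

96937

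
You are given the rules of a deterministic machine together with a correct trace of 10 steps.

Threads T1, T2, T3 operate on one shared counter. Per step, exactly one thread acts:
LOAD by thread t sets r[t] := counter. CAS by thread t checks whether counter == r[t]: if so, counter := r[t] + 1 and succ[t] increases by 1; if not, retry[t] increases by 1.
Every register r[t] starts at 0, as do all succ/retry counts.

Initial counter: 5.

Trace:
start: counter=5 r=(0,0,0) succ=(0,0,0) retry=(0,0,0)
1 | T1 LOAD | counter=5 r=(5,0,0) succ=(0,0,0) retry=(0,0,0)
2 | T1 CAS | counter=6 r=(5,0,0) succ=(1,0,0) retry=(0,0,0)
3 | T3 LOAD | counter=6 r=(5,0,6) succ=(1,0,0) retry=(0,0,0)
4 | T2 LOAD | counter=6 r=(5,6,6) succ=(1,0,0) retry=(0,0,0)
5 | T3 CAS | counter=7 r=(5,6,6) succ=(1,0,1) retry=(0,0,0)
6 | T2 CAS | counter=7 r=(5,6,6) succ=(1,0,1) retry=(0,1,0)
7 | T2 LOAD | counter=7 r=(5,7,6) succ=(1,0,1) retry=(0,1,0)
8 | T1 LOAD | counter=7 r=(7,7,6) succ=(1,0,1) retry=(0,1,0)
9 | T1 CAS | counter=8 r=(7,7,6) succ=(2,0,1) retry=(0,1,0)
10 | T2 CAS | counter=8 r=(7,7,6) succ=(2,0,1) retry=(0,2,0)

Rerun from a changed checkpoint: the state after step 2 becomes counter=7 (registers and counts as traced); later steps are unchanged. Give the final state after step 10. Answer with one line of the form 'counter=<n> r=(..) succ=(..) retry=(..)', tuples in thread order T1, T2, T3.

state after step 2 := counter=7 r=(5,0,0) succ=(1,0,0) retry=(0,0,0)
3 | T3 LOAD | counter=7 r=(5,0,7) succ=(1,0,0) retry=(0,0,0)
4 | T2 LOAD | counter=7 r=(5,7,7) succ=(1,0,0) retry=(0,0,0)
5 | T3 CAS | counter=8 r=(5,7,7) succ=(1,0,1) retry=(0,0,0)
6 | T2 CAS | counter=8 r=(5,7,7) succ=(1,0,1) retry=(0,1,0)
7 | T2 LOAD | counter=8 r=(5,8,7) succ=(1,0,1) retry=(0,1,0)
8 | T1 LOAD | counter=8 r=(8,8,7) succ=(1,0,1) retry=(0,1,0)
9 | T1 CAS | counter=9 r=(8,8,7) succ=(2,0,1) retry=(0,1,0)
10 | T2 CAS | counter=9 r=(8,8,7) succ=(2,0,1) retry=(0,2,0)

counter=9 r=(8,8,7) succ=(2,0,1) retry=(0,2,0)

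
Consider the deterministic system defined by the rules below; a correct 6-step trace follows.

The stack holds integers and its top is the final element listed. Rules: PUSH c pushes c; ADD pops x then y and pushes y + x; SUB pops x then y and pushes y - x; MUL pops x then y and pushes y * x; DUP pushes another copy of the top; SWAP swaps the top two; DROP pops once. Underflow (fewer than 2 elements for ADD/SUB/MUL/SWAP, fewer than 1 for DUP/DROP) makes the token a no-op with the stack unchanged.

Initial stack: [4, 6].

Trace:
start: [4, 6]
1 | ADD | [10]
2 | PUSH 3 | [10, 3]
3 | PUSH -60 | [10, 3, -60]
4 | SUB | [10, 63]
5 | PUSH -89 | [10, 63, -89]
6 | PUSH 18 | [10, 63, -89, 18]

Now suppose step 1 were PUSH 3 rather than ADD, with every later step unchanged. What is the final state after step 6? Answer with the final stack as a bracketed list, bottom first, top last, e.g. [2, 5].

(re-executing from step 1 with the substitution; state before step 1: [4, 6])
1 | PUSH 3 | [4, 6, 3]
2 | PUSH 3 | [4, 6, 3, 3]
3 | PUSH -60 | [4, 6, 3, 3, -60]
4 | SUB | [4, 6, 3, 63]
5 | PUSH -89 | [4, 6, 3, 63, -89]
6 | PUSH 18 | [4, 6, 3, 63, -89, 18]

[4, 6, 3, 63, -89, 18]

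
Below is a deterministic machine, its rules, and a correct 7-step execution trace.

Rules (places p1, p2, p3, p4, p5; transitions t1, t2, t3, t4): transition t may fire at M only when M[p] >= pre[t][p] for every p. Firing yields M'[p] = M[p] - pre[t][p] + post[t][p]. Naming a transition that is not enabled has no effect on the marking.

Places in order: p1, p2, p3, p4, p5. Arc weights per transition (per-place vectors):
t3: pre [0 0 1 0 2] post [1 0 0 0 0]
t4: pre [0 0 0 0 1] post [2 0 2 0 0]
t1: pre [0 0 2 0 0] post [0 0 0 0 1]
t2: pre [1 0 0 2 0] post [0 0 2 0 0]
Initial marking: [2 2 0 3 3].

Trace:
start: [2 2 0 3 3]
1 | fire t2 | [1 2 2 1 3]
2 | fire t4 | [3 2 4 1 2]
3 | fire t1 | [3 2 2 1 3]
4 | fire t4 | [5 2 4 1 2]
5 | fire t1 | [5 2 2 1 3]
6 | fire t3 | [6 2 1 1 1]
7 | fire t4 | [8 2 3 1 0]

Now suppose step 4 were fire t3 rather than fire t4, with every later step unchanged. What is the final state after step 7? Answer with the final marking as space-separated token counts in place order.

6 2 3 1 0

(re-executing from step 4 with the substitution; state before step 4: [3 2 2 1 3])
4 | fire t3 | [4 2 1 1 1]
5 | fire t1 | [4 2 1 1 1]
6 | fire t3 | [4 2 1 1 1]
7 | fire t4 | [6 2 3 1 0]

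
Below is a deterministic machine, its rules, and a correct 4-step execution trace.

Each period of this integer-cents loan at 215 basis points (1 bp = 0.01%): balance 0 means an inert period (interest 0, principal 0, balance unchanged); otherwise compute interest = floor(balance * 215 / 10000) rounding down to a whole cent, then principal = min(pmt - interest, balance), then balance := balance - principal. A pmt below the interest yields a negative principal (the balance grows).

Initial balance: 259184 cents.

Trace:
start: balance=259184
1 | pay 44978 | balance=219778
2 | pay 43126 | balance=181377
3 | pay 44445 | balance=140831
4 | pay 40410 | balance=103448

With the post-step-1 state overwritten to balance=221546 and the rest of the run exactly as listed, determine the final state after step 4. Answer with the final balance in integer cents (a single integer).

105333

state after step 1 := balance=221546
2 | pay 43126 | balance=183183
3 | pay 44445 | balance=142676
4 | pay 40410 | balance=105333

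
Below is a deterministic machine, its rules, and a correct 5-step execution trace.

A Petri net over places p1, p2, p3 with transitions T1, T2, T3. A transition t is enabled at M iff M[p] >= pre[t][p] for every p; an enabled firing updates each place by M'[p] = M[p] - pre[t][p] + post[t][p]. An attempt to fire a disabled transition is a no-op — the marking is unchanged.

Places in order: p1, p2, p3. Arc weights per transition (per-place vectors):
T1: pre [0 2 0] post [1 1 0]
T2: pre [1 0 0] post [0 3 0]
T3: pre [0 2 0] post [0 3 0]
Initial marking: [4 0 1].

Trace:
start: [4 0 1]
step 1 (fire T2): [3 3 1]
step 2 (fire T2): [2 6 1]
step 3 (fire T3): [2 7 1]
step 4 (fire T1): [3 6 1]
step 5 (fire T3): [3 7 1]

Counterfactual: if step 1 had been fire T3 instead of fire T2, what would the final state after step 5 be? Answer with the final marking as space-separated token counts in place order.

(re-executing from step 1 with the substitution; state before step 1: [4 0 1])
step 1 (fire T3): [4 0 1]
step 2 (fire T2): [3 3 1]
step 3 (fire T3): [3 4 1]
step 4 (fire T1): [4 3 1]
step 5 (fire T3): [4 4 1]

4 4 1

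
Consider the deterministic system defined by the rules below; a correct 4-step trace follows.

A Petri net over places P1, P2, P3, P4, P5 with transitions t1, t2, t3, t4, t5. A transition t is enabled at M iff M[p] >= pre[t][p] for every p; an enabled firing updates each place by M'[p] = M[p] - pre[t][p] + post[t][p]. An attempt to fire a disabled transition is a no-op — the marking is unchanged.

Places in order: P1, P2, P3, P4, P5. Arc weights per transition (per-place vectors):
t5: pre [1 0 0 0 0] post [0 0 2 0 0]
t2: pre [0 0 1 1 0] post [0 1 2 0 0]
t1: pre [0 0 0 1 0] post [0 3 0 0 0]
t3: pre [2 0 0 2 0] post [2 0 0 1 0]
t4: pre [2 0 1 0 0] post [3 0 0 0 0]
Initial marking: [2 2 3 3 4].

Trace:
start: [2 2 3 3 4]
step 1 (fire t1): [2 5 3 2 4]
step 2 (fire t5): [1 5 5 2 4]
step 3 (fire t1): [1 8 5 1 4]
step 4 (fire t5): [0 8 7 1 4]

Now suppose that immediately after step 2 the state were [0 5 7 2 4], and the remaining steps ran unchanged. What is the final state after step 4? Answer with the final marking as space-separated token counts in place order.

0 8 7 1 4

state after step 2 := [0 5 7 2 4]
step 3 (fire t1): [0 8 7 1 4]
step 4 (fire t5): [0 8 7 1 4]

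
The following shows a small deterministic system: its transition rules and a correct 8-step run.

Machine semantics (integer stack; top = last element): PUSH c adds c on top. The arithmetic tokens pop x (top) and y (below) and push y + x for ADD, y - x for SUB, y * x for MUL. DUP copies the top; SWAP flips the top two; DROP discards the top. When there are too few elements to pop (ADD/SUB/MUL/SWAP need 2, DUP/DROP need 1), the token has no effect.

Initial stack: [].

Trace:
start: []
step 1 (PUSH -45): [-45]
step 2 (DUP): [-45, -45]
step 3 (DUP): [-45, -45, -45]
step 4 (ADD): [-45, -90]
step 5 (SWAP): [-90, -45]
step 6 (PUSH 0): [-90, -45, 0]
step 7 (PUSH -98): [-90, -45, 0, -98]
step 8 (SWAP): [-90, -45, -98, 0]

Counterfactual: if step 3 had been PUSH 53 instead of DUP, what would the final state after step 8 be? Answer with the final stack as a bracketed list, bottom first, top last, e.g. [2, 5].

(re-executing from step 3 with the substitution; state before step 3: [-45, -45])
step 3 (PUSH 53): [-45, -45, 53]
step 4 (ADD): [-45, 8]
step 5 (SWAP): [8, -45]
step 6 (PUSH 0): [8, -45, 0]
step 7 (PUSH -98): [8, -45, 0, -98]
step 8 (SWAP): [8, -45, -98, 0]

[8, -45, -98, 0]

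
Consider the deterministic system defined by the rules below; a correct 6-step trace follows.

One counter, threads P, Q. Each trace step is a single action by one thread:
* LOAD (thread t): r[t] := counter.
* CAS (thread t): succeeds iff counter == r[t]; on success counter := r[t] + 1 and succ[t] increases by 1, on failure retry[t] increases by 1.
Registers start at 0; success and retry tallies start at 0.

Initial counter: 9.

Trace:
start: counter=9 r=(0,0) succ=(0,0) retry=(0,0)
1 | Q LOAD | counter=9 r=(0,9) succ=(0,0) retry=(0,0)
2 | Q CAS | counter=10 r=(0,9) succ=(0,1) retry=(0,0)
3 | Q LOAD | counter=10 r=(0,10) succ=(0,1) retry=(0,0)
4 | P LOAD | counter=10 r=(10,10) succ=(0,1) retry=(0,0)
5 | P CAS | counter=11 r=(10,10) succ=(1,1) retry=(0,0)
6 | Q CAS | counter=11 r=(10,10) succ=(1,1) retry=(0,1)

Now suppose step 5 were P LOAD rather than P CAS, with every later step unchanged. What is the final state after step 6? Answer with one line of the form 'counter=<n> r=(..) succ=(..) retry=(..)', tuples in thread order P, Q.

(re-executing from step 5 with the substitution; state before step 5: counter=10 r=(10,10) succ=(0,1) retry=(0,0))
5 | P LOAD | counter=10 r=(10,10) succ=(0,1) retry=(0,0)
6 | Q CAS | counter=11 r=(10,10) succ=(0,2) retry=(0,0)

counter=11 r=(10,10) succ=(0,2) retry=(0,0)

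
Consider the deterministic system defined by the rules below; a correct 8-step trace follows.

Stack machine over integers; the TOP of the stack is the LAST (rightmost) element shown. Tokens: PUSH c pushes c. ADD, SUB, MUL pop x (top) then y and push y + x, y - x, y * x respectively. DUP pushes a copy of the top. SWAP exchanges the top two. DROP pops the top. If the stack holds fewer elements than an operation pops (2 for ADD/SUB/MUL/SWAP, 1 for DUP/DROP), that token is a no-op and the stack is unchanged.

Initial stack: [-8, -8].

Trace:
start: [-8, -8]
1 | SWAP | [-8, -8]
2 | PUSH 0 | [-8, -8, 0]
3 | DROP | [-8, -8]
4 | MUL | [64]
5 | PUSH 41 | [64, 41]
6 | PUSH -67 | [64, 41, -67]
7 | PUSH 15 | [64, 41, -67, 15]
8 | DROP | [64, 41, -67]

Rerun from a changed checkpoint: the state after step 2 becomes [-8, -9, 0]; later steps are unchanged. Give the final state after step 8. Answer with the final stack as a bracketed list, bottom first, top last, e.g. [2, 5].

state after step 2 := [-8, -9, 0]
3 | DROP | [-8, -9]
4 | MUL | [72]
5 | PUSH 41 | [72, 41]
6 | PUSH -67 | [72, 41, -67]
7 | PUSH 15 | [72, 41, -67, 15]
8 | DROP | [72, 41, -67]

[72, 41, -67]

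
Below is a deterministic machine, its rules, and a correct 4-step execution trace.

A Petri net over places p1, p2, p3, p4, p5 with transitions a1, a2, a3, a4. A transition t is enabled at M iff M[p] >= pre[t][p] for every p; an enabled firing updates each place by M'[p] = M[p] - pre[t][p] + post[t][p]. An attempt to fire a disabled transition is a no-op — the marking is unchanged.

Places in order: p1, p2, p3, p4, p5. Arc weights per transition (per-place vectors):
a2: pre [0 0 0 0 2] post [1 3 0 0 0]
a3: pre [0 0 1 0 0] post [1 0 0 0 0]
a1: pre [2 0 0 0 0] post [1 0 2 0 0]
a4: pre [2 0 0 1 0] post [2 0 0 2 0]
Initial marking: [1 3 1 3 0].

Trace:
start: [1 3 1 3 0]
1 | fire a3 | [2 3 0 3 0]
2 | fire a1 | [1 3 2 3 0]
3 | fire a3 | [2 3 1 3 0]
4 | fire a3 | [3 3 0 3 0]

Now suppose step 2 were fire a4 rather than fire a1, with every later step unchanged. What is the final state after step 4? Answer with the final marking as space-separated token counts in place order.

2 3 0 4 0

(re-executing from step 2 with the substitution; state before step 2: [2 3 0 3 0])
2 | fire a4 | [2 3 0 4 0]
3 | fire a3 | [2 3 0 4 0]
4 | fire a3 | [2 3 0 4 0]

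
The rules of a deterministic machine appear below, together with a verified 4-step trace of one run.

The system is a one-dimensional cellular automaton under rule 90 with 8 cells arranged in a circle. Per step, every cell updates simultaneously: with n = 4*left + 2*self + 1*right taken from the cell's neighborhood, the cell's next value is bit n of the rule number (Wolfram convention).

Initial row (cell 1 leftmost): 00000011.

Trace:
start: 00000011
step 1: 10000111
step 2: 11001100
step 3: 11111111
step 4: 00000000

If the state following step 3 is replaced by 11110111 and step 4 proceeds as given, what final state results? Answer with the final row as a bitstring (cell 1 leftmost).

00010100

state after step 3 := 11110111
step 4: 00010100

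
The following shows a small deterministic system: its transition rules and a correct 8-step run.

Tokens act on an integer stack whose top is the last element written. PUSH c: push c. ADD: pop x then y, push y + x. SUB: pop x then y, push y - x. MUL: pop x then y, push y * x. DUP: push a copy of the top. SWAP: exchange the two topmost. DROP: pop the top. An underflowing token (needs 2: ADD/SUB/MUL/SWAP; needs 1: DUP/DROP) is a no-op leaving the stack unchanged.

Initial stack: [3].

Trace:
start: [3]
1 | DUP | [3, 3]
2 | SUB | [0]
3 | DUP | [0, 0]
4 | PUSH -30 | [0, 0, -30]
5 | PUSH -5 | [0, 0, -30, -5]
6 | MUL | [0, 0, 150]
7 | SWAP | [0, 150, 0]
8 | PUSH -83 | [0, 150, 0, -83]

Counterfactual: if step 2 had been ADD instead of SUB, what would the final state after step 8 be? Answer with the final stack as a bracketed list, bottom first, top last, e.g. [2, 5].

(re-executing from step 2 with the substitution; state before step 2: [3, 3])
2 | ADD | [6]
3 | DUP | [6, 6]
4 | PUSH -30 | [6, 6, -30]
5 | PUSH -5 | [6, 6, -30, -5]
6 | MUL | [6, 6, 150]
7 | SWAP | [6, 150, 6]
8 | PUSH -83 | [6, 150, 6, -83]

[6, 150, 6, -83]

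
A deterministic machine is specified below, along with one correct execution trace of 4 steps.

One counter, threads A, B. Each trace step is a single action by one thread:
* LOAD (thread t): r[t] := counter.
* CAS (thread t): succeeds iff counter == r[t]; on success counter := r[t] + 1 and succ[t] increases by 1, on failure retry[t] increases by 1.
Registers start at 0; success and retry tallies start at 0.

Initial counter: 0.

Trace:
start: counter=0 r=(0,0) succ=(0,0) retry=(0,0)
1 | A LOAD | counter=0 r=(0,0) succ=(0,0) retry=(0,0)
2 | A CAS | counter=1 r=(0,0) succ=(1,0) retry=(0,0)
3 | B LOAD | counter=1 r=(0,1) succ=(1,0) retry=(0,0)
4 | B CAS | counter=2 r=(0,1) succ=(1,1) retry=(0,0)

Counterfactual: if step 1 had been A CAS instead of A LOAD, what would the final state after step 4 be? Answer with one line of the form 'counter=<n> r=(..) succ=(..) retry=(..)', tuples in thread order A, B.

(re-executing from step 1 with the substitution; state before step 1: counter=0 r=(0,0) succ=(0,0) retry=(0,0))
1 | A CAS | counter=1 r=(0,0) succ=(1,0) retry=(0,0)
2 | A CAS | counter=1 r=(0,0) succ=(1,0) retry=(1,0)
3 | B LOAD | counter=1 r=(0,1) succ=(1,0) retry=(1,0)
4 | B CAS | counter=2 r=(0,1) succ=(1,1) retry=(1,0)

counter=2 r=(0,1) succ=(1,1) retry=(1,0)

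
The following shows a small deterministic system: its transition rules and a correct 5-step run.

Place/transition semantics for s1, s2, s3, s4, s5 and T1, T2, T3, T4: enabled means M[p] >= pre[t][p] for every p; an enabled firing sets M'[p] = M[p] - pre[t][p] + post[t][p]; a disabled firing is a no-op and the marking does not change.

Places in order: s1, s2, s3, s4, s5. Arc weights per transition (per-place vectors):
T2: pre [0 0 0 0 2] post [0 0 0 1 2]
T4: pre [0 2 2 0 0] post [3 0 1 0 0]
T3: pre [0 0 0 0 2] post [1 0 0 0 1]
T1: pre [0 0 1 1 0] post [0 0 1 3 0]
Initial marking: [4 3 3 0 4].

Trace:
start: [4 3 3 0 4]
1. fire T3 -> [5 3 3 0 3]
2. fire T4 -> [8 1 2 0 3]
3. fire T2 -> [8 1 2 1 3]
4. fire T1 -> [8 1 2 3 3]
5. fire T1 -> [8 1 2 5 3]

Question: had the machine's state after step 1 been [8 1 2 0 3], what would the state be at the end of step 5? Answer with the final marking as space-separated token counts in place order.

8 1 2 5 3

state after step 1 := [8 1 2 0 3]
2. fire T4 -> [8 1 2 0 3]
3. fire T2 -> [8 1 2 1 3]
4. fire T1 -> [8 1 2 3 3]
5. fire T1 -> [8 1 2 5 3]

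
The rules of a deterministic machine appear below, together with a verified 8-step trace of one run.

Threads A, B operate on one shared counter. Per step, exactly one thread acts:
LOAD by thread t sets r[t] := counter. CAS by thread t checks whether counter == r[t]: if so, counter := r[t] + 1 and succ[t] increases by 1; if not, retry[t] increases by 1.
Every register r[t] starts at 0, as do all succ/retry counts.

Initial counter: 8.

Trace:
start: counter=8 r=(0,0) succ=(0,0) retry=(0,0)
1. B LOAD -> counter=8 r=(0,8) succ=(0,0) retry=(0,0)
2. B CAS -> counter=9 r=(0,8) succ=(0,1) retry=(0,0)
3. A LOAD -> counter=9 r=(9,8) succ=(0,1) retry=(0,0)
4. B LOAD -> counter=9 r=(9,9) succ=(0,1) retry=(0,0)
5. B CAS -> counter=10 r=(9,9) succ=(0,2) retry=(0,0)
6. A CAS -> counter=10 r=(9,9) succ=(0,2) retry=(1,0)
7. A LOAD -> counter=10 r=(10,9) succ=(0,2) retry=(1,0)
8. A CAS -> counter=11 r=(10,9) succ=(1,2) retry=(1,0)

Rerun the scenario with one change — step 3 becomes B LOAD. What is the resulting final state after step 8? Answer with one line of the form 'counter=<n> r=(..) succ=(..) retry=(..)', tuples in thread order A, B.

counter=11 r=(10,9) succ=(1,2) retry=(1,0)

(re-executing from step 3 with the substitution; state before step 3: counter=9 r=(0,8) succ=(0,1) retry=(0,0))
3. B LOAD -> counter=9 r=(0,9) succ=(0,1) retry=(0,0)
4. B LOAD -> counter=9 r=(0,9) succ=(0,1) retry=(0,0)
5. B CAS -> counter=10 r=(0,9) succ=(0,2) retry=(0,0)
6. A CAS -> counter=10 r=(0,9) succ=(0,2) retry=(1,0)
7. A LOAD -> counter=10 r=(10,9) succ=(0,2) retry=(1,0)
8. A CAS -> counter=11 r=(10,9) succ=(1,2) retry=(1,0)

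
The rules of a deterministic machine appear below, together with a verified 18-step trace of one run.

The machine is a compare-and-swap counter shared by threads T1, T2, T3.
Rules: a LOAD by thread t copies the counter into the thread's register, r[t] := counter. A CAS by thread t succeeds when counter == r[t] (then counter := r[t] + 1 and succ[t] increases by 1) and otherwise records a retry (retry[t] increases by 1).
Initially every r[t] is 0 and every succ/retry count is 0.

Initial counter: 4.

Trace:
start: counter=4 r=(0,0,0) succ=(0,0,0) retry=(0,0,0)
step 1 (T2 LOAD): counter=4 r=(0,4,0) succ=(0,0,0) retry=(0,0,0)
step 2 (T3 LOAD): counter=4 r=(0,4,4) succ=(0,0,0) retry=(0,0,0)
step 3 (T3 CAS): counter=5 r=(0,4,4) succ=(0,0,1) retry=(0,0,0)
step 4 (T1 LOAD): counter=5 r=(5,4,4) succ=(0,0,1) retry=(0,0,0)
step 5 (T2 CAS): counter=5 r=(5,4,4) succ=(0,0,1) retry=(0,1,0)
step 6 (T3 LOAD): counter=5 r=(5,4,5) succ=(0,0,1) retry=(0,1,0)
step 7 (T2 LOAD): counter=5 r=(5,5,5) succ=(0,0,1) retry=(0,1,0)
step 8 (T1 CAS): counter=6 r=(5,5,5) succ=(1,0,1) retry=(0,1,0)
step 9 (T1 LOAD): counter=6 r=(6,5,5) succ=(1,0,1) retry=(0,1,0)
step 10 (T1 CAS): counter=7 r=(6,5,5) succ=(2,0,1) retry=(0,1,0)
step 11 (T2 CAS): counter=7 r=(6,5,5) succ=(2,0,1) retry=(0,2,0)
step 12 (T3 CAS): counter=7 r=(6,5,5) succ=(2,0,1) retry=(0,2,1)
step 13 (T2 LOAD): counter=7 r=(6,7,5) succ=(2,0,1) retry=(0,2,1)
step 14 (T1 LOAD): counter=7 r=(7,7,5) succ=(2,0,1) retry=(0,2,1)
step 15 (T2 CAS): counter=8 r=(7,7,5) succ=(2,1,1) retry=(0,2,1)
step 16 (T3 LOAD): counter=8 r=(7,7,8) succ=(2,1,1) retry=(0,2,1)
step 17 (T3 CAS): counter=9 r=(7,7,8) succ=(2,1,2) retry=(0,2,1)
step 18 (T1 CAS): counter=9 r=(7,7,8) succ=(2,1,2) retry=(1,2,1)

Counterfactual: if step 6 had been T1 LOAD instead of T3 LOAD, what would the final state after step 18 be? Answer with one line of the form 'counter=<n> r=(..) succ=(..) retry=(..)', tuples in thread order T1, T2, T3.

counter=9 r=(7,7,8) succ=(2,1,2) retry=(1,2,1)

(re-executing from step 6 with the substitution; state before step 6: counter=5 r=(5,4,4) succ=(0,0,1) retry=(0,1,0))
step 6 (T1 LOAD): counter=5 r=(5,4,4) succ=(0,0,1) retry=(0,1,0)
step 7 (T2 LOAD): counter=5 r=(5,5,4) succ=(0,0,1) retry=(0,1,0)
step 8 (T1 CAS): counter=6 r=(5,5,4) succ=(1,0,1) retry=(0,1,0)
step 9 (T1 LOAD): counter=6 r=(6,5,4) succ=(1,0,1) retry=(0,1,0)
step 10 (T1 CAS): counter=7 r=(6,5,4) succ=(2,0,1) retry=(0,1,0)
step 11 (T2 CAS): counter=7 r=(6,5,4) succ=(2,0,1) retry=(0,2,0)
step 12 (T3 CAS): counter=7 r=(6,5,4) succ=(2,0,1) retry=(0,2,1)
step 13 (T2 LOAD): counter=7 r=(6,7,4) succ=(2,0,1) retry=(0,2,1)
step 14 (T1 LOAD): counter=7 r=(7,7,4) succ=(2,0,1) retry=(0,2,1)
step 15 (T2 CAS): counter=8 r=(7,7,4) succ=(2,1,1) retry=(0,2,1)
step 16 (T3 LOAD): counter=8 r=(7,7,8) succ=(2,1,1) retry=(0,2,1)
step 17 (T3 CAS): counter=9 r=(7,7,8) succ=(2,1,2) retry=(0,2,1)
step 18 (T1 CAS): counter=9 r=(7,7,8) succ=(2,1,2) retry=(1,2,1)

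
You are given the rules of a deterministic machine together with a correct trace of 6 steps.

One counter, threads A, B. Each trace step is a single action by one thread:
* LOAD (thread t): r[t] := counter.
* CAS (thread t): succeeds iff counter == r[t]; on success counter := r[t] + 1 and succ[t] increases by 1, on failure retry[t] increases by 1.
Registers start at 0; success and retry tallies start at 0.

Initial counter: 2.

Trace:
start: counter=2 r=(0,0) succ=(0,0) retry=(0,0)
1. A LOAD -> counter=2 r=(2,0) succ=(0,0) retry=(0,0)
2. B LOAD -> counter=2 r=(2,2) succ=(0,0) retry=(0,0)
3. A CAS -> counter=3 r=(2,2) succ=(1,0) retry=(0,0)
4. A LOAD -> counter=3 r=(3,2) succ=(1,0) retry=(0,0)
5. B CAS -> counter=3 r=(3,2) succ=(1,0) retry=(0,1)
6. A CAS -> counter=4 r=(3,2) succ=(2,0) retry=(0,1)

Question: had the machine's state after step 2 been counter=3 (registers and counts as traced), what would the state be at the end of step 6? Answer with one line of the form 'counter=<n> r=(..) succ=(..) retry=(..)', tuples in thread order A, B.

counter=4 r=(3,2) succ=(1,0) retry=(1,1)

state after step 2 := counter=3 r=(2,2) succ=(0,0) retry=(0,0)
3. A CAS -> counter=3 r=(2,2) succ=(0,0) retry=(1,0)
4. A LOAD -> counter=3 r=(3,2) succ=(0,0) retry=(1,0)
5. B CAS -> counter=3 r=(3,2) succ=(0,0) retry=(1,1)
6. A CAS -> counter=4 r=(3,2) succ=(1,0) retry=(1,1)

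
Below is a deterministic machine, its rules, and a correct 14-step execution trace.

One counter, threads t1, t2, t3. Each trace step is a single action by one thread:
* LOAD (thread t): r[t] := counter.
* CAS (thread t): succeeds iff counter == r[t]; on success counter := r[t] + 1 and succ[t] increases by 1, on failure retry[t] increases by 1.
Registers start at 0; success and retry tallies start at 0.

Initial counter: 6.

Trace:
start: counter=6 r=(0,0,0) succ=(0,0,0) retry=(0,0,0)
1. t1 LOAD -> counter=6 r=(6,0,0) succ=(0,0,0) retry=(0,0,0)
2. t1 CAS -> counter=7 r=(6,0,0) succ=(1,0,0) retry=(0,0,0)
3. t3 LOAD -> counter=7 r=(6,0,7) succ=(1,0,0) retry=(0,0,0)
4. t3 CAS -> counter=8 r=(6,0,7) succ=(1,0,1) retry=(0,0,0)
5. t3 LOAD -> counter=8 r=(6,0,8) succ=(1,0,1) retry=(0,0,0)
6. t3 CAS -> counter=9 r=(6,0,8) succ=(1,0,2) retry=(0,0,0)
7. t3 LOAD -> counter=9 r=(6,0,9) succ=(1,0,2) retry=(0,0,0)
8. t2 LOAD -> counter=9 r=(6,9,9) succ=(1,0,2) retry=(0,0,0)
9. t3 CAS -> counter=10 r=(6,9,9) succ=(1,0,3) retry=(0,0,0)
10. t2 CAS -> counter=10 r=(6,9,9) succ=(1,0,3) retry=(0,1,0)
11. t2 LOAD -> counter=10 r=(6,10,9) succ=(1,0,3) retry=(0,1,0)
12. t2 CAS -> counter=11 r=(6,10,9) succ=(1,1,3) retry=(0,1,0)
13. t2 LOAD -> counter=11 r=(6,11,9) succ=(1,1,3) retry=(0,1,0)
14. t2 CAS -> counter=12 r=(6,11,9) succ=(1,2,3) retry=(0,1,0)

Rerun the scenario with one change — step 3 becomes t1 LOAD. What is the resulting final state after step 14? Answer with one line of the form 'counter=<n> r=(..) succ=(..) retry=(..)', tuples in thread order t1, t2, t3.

counter=11 r=(7,10,8) succ=(1,2,2) retry=(0,1,1)

(re-executing from step 3 with the substitution; state before step 3: counter=7 r=(6,0,0) succ=(1,0,0) retry=(0,0,0))
3. t1 LOAD -> counter=7 r=(7,0,0) succ=(1,0,0) retry=(0,0,0)
4. t3 CAS -> counter=7 r=(7,0,0) succ=(1,0,0) retry=(0,0,1)
5. t3 LOAD -> counter=7 r=(7,0,7) succ=(1,0,0) retry=(0,0,1)
6. t3 CAS -> counter=8 r=(7,0,7) succ=(1,0,1) retry=(0,0,1)
7. t3 LOAD -> counter=8 r=(7,0,8) succ=(1,0,1) retry=(0,0,1)
8. t2 LOAD -> counter=8 r=(7,8,8) succ=(1,0,1) retry=(0,0,1)
9. t3 CAS -> counter=9 r=(7,8,8) succ=(1,0,2) retry=(0,0,1)
10. t2 CAS -> counter=9 r=(7,8,8) succ=(1,0,2) retry=(0,1,1)
11. t2 LOAD -> counter=9 r=(7,9,8) succ=(1,0,2) retry=(0,1,1)
12. t2 CAS -> counter=10 r=(7,9,8) succ=(1,1,2) retry=(0,1,1)
13. t2 LOAD -> counter=10 r=(7,10,8) succ=(1,1,2) retry=(0,1,1)
14. t2 CAS -> counter=11 r=(7,10,8) succ=(1,2,2) retry=(0,1,1)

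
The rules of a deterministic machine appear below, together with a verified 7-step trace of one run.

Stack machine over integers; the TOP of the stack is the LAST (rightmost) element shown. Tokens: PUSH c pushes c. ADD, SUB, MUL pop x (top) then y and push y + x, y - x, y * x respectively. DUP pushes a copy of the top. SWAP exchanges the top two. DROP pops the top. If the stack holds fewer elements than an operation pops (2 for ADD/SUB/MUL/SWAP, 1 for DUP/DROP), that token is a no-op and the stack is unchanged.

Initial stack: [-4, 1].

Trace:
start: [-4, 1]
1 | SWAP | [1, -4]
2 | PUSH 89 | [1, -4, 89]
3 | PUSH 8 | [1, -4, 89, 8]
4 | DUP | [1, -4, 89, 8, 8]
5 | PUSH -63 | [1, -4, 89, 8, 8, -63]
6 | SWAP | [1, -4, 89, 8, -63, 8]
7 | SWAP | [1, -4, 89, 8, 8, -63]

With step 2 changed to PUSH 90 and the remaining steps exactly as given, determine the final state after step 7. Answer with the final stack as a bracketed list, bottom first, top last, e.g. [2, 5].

(re-executing from step 2 with the substitution; state before step 2: [1, -4])
2 | PUSH 90 | [1, -4, 90]
3 | PUSH 8 | [1, -4, 90, 8]
4 | DUP | [1, -4, 90, 8, 8]
5 | PUSH -63 | [1, -4, 90, 8, 8, -63]
6 | SWAP | [1, -4, 90, 8, -63, 8]
7 | SWAP | [1, -4, 90, 8, 8, -63]

[1, -4, 90, 8, 8, -63]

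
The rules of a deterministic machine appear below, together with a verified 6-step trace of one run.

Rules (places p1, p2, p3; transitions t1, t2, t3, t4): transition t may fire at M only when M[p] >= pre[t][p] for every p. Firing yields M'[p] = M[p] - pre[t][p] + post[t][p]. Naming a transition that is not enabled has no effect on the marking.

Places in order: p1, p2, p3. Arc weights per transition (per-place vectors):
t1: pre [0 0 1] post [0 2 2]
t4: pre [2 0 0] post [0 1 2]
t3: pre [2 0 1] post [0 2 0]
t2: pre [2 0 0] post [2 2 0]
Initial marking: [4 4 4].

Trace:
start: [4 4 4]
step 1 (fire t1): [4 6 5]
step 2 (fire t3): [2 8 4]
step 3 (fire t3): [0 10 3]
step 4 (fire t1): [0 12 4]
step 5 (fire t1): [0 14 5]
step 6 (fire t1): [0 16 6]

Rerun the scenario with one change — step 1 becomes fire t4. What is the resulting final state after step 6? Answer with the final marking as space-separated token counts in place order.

(re-executing from step 1 with the substitution; state before step 1: [4 4 4])
step 1 (fire t4): [2 5 6]
step 2 (fire t3): [0 7 5]
step 3 (fire t3): [0 7 5]
step 4 (fire t1): [0 9 6]
step 5 (fire t1): [0 11 7]
step 6 (fire t1): [0 13 8]

0 13 8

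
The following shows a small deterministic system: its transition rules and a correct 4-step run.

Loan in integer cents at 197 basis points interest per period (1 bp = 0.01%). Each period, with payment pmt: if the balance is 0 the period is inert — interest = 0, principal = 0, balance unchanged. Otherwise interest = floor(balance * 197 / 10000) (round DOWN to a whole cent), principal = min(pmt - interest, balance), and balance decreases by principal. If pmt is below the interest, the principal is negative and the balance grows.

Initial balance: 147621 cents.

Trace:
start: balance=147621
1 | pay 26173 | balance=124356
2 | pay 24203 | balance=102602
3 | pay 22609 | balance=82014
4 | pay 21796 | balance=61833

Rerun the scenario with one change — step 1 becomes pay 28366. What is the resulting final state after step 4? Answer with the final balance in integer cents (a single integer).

59508

(re-executing from step 1 with the substitution; state before step 1: balance=147621)
1 | pay 28366 | balance=122163
2 | pay 24203 | balance=100366
3 | pay 22609 | balance=79734
4 | pay 21796 | balance=59508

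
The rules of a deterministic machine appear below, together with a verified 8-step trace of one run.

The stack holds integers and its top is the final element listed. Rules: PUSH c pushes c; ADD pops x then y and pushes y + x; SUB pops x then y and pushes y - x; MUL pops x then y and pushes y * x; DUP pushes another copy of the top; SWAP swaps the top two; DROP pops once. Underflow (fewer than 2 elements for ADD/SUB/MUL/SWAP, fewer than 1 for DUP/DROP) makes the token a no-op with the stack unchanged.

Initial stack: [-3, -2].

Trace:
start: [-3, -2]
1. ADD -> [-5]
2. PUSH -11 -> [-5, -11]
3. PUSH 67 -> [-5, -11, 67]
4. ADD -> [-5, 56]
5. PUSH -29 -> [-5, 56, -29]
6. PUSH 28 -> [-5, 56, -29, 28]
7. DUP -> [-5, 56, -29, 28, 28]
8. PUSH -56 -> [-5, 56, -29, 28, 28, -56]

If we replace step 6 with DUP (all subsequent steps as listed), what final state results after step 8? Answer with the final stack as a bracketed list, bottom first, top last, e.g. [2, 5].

[-5, 56, -29, -29, -29, -56]

(re-executing from step 6 with the substitution; state before step 6: [-5, 56, -29])
6. DUP -> [-5, 56, -29, -29]
7. DUP -> [-5, 56, -29, -29, -29]
8. PUSH -56 -> [-5, 56, -29, -29, -29, -56]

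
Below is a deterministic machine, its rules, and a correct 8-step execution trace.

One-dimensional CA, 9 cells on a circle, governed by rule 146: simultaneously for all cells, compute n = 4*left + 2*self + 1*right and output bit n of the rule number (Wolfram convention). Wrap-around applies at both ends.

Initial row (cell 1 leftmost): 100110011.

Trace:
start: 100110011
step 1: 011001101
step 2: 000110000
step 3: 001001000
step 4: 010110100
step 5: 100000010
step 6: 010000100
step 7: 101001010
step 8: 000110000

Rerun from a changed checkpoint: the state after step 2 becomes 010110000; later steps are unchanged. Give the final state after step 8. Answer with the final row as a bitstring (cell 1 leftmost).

000000101

state after step 2 := 010110000
step 3: 100001000
step 4: 010010101
step 5: 001100000
step 6: 010010000
step 7: 101101000
step 8: 000000101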